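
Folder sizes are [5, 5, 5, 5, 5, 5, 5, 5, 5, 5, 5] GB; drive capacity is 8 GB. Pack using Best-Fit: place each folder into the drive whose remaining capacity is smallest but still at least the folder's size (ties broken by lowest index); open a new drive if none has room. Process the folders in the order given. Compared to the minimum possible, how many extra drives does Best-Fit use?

Best-Fit: [5] [5] [5] [5] [5] [5] [5] [5] [5] [5] [5] → 11 drives.
11 folders exceed 4 GB (half the capacity), and no two of those can share a drive, so at least 11 drives are needed.
So 11 is already optimal.

0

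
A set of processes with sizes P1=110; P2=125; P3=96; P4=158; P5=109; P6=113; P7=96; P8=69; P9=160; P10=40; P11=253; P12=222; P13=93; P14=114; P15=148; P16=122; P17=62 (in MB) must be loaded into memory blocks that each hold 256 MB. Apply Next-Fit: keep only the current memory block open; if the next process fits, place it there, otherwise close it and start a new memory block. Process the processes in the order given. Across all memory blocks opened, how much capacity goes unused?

470

Put P1 (110 MB) in memory block 1; 146 MB remain.
Put P2 (125 MB) in memory block 1; 21 MB remain.
Put P3 (96 MB) in memory block 2; 160 MB remain.
Put P4 (158 MB) in memory block 2; 2 MB remain.
Put P5 (109 MB) in memory block 3; 147 MB remain.
Put P6 (113 MB) in memory block 3; 34 MB remain.
Put P7 (96 MB) in memory block 4; 160 MB remain.
Put P8 (69 MB) in memory block 4; 91 MB remain.
Put P9 (160 MB) in memory block 5; 96 MB remain.
Put P10 (40 MB) in memory block 5; 56 MB remain.
Put P11 (253 MB) in memory block 6; 3 MB remain.
Put P12 (222 MB) in memory block 7; 34 MB remain.
Put P13 (93 MB) in memory block 8; 163 MB remain.
Put P14 (114 MB) in memory block 8; 49 MB remain.
Put P15 (148 MB) in memory block 9; 108 MB remain.
Put P16 (122 MB) in memory block 10; 134 MB remain.
Put P17 (62 MB) in memory block 10; 72 MB remain.
10 memory blocks × 256 MB = 2560 MB; used 2090 MB; unused 470 MB.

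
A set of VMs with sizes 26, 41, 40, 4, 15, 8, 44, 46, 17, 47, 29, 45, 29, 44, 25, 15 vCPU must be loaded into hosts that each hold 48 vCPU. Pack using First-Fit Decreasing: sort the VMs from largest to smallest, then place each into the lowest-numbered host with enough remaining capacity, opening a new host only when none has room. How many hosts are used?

11

Sorted descending: 47, 46, 45, 44, 44, 41, 40, 29, 29, 26, 25, 17, 15, 15, 8, 4.
host 1: place 47 vCPU, 1 vCPU left
host 2: place 46 vCPU, 2 vCPU left
host 3: place 45 vCPU, 3 vCPU left
host 4: place 44 vCPU, 4 vCPU left
host 5: place 44 vCPU, 4 vCPU left
host 6: place 41 vCPU, 7 vCPU left
host 7: place 40 vCPU, 8 vCPU left
host 8: place 29 vCPU, 19 vCPU left
host 9: place 29 vCPU, 19 vCPU left
host 10: place 26 vCPU, 22 vCPU left
host 11: place 25 vCPU, 23 vCPU left
host 8: place 17 vCPU, 2 vCPU left
host 9: place 15 vCPU, 4 vCPU left
host 10: place 15 vCPU, 7 vCPU left
host 7: place 8 vCPU, 0 vCPU left
host 4: place 4 vCPU, 0 vCPU left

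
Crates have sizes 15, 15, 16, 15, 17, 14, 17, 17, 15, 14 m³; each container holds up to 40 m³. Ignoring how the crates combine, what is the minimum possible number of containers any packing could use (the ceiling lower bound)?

Total size = 15 + 15 + 16 + 15 + 17 + 14 + 17 + 17 + 15 + 14 = 155 m³.
⌈155 / 40⌉ = 4.

4 containers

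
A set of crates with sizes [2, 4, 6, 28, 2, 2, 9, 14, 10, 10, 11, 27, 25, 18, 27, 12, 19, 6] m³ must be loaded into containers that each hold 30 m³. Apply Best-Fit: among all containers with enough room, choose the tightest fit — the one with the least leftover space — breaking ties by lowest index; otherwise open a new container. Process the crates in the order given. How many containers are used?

container 1: place 2 m³, 28 m³ left
container 1: place 4 m³, 24 m³ left
container 1: place 6 m³, 18 m³ left
container 2: place 28 m³, 2 m³ left
container 2: place 2 m³, 0 m³ left
container 1: place 2 m³, 16 m³ left
container 1: place 9 m³, 7 m³ left
container 3: place 14 m³, 16 m³ left
container 3: place 10 m³, 6 m³ left
container 4: place 10 m³, 20 m³ left
container 4: place 11 m³, 9 m³ left
container 5: place 27 m³, 3 m³ left
container 6: place 25 m³, 5 m³ left
container 7: place 18 m³, 12 m³ left
container 8: place 27 m³, 3 m³ left
container 7: place 12 m³, 0 m³ left
container 9: place 19 m³, 11 m³ left
container 3: place 6 m³, 0 m³ left

9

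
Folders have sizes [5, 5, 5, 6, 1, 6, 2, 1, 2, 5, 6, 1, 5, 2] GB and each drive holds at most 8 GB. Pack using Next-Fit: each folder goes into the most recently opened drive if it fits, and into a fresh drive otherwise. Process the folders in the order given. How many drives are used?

8

Put 5 GB in drive 1; 3 GB remain.
Put 5 GB in drive 2; 3 GB remain.
Put 5 GB in drive 3; 3 GB remain.
Put 6 GB in drive 4; 2 GB remain.
Put 1 GB in drive 4; 1 GB remain.
Put 6 GB in drive 5; 2 GB remain.
Put 2 GB in drive 5; 0 GB remain.
Put 1 GB in drive 6; 7 GB remain.
Put 2 GB in drive 6; 5 GB remain.
Put 5 GB in drive 6; 0 GB remain.
Put 6 GB in drive 7; 2 GB remain.
Put 1 GB in drive 7; 1 GB remain.
Put 5 GB in drive 8; 3 GB remain.
Put 2 GB in drive 8; 1 GB remain.
Final drives: [5] [5] [5] [6,1] [6,2] [1,2,5] [6,1] [5,2].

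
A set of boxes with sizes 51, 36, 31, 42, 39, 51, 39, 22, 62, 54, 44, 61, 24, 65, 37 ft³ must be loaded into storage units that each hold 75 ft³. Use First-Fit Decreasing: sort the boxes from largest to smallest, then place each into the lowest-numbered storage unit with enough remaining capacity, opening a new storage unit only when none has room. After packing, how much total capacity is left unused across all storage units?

Sorted descending: 65, 62, 61, 54, 51, 51, 44, 42, 39, 39, 37, 36, 31, 24, 22.
65 ft³ → storage unit 1 (remaining 10 ft³)
62 ft³ → storage unit 2 (remaining 13 ft³)
61 ft³ → storage unit 3 (remaining 14 ft³)
54 ft³ → storage unit 4 (remaining 21 ft³)
51 ft³ → storage unit 5 (remaining 24 ft³)
51 ft³ → storage unit 6 (remaining 24 ft³)
44 ft³ → storage unit 7 (remaining 31 ft³)
42 ft³ → storage unit 8 (remaining 33 ft³)
39 ft³ → storage unit 9 (remaining 36 ft³)
39 ft³ → storage unit 10 (remaining 36 ft³)
37 ft³ → storage unit 11 (remaining 38 ft³)
36 ft³ → storage unit 9 (remaining 0 ft³)
31 ft³ → storage unit 7 (remaining 0 ft³)
24 ft³ → storage unit 5 (remaining 0 ft³)
22 ft³ → storage unit 6 (remaining 2 ft³)
11 storage units × 75 ft³ = 825 ft³; used 658 ft³; unused 167 ft³.

167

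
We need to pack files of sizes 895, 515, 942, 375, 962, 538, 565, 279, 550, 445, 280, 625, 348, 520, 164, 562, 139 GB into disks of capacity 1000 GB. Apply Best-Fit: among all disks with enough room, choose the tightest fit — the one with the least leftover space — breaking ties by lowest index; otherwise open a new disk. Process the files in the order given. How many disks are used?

Put 895 GB in disk 1; 105 GB remain.
Put 515 GB in disk 2; 485 GB remain.
Put 942 GB in disk 3; 58 GB remain.
Put 375 GB in disk 2; 110 GB remain.
Put 962 GB in disk 4; 38 GB remain.
Put 538 GB in disk 5; 462 GB remain.
Put 565 GB in disk 6; 435 GB remain.
Put 279 GB in disk 6; 156 GB remain.
Put 550 GB in disk 7; 450 GB remain.
Put 445 GB in disk 7; 5 GB remain.
Put 280 GB in disk 5; 182 GB remain.
Put 625 GB in disk 8; 375 GB remain.
Put 348 GB in disk 8; 27 GB remain.
Put 520 GB in disk 9; 480 GB remain.
Put 164 GB in disk 5; 18 GB remain.
Put 562 GB in disk 10; 438 GB remain.
Put 139 GB in disk 6; 17 GB remain.
Final disks: [895] [515,375] [942] [962] [538,280,164] [565,279,139] [550,445] [625,348] [520] [562].

10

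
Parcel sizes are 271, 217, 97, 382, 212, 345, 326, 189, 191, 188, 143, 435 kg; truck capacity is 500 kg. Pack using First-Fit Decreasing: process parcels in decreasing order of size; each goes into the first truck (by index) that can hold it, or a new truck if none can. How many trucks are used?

Sorted descending: 435, 382, 345, 326, 271, 217, 212, 191, 189, 188, 143, 97.
435 kg → truck 1 (remaining 65 kg)
382 kg → truck 2 (remaining 118 kg)
345 kg → truck 3 (remaining 155 kg)
326 kg → truck 4 (remaining 174 kg)
271 kg → truck 5 (remaining 229 kg)
217 kg → truck 5 (remaining 12 kg)
212 kg → truck 6 (remaining 288 kg)
191 kg → truck 6 (remaining 97 kg)
189 kg → truck 7 (remaining 311 kg)
188 kg → truck 7 (remaining 123 kg)
143 kg → truck 3 (remaining 12 kg)
97 kg → truck 2 (remaining 21 kg)

7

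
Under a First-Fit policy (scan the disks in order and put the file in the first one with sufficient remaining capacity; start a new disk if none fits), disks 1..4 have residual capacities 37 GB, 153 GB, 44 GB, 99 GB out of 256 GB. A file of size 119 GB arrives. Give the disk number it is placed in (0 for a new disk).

2

Disks with room: disk 2 (153 GB).
The first with room is disk 2.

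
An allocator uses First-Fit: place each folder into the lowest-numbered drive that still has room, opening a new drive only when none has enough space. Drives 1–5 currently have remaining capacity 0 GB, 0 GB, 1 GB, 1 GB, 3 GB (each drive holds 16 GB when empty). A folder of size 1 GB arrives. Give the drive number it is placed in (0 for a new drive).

3

Drives with room: drive 3 (1 GB), drive 4 (1 GB), drive 5 (3 GB).
The first with room is drive 3.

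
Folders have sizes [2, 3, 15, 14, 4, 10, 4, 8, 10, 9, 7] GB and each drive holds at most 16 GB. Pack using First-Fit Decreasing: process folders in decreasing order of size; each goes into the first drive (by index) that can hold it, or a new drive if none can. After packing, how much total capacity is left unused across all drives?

10

Sorted descending: 15, 14, 10, 10, 9, 8, 7, 4, 4, 3, 2.
15 GB → drive 1 (remaining 1 GB)
14 GB → drive 2 (remaining 2 GB)
10 GB → drive 3 (remaining 6 GB)
10 GB → drive 4 (remaining 6 GB)
9 GB → drive 5 (remaining 7 GB)
8 GB → drive 6 (remaining 8 GB)
7 GB → drive 5 (remaining 0 GB)
4 GB → drive 3 (remaining 2 GB)
4 GB → drive 4 (remaining 2 GB)
3 GB → drive 6 (remaining 5 GB)
2 GB → drive 2 (remaining 0 GB)
6 drives × 16 GB = 96 GB; used 86 GB; unused 10 GB.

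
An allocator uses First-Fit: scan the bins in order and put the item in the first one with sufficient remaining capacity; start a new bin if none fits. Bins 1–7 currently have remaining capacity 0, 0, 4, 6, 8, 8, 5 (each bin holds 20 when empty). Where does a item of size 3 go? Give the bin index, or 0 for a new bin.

Bins with room: bin 3 (4), bin 4 (6), bin 5 (8), bin 6 (8), bin 7 (5).
The first with room is bin 3.

3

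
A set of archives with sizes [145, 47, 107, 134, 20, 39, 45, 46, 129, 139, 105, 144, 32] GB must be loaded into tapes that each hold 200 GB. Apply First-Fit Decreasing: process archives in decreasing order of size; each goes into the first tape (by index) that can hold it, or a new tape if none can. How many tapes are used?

Sorted descending: 145, 144, 139, 134, 129, 107, 105, 47, 46, 45, 39, 32, 20.
tape 1: place 145 GB, 55 GB left
tape 2: place 144 GB, 56 GB left
tape 3: place 139 GB, 61 GB left
tape 4: place 134 GB, 66 GB left
tape 5: place 129 GB, 71 GB left
tape 6: place 107 GB, 93 GB left
tape 7: place 105 GB, 95 GB left
tape 1: place 47 GB, 8 GB left
tape 2: place 46 GB, 10 GB left
tape 3: place 45 GB, 16 GB left
tape 4: place 39 GB, 27 GB left
tape 5: place 32 GB, 39 GB left
tape 4: place 20 GB, 7 GB left
Final tapes: [145,47] [144,46] [139,45] [134,39,20] [129,32] [107] [105].

7 tapes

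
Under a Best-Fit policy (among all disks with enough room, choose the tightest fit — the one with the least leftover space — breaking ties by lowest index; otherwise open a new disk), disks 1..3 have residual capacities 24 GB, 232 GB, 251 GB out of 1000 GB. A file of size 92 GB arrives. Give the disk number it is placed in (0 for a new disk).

2

Disks with room: disk 2 (232 GB), disk 3 (251 GB).
Tightest fit is disk 2 with 232 GB free.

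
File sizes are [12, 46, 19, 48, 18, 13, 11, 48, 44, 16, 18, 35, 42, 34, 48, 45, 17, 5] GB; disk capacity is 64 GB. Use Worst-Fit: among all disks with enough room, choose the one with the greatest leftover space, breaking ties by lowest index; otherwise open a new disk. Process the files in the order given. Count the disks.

Put 12 GB in disk 1; 52 GB remain.
Put 46 GB in disk 1; 6 GB remain.
Put 19 GB in disk 2; 45 GB remain.
Put 48 GB in disk 3; 16 GB remain.
Put 18 GB in disk 2; 27 GB remain.
Put 13 GB in disk 2; 14 GB remain.
Put 11 GB in disk 3; 5 GB remain.
Put 48 GB in disk 4; 16 GB remain.
Put 44 GB in disk 5; 20 GB remain.
Put 16 GB in disk 5; 4 GB remain.
Put 18 GB in disk 6; 46 GB remain.
Put 35 GB in disk 6; 11 GB remain.
Put 42 GB in disk 7; 22 GB remain.
Put 34 GB in disk 8; 30 GB remain.
Put 48 GB in disk 9; 16 GB remain.
Put 45 GB in disk 10; 19 GB remain.
Put 17 GB in disk 8; 13 GB remain.
Put 5 GB in disk 7; 17 GB remain.
Final disks: [12,46] [19,18,13] [48,11] [48] [44,16] [18,35] [42,5] [34,17] [48] [45].

10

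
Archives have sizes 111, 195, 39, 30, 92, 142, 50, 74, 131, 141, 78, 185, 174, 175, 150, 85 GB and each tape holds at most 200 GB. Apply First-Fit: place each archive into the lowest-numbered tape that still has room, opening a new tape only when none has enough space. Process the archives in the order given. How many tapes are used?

12

111 GB → tape 1 (remaining 89 GB)
195 GB → tape 2 (remaining 5 GB)
39 GB → tape 1 (remaining 50 GB)
30 GB → tape 1 (remaining 20 GB)
92 GB → tape 3 (remaining 108 GB)
142 GB → tape 4 (remaining 58 GB)
50 GB → tape 3 (remaining 58 GB)
74 GB → tape 5 (remaining 126 GB)
131 GB → tape 6 (remaining 69 GB)
141 GB → tape 7 (remaining 59 GB)
78 GB → tape 5 (remaining 48 GB)
185 GB → tape 8 (remaining 15 GB)
174 GB → tape 9 (remaining 26 GB)
175 GB → tape 10 (remaining 25 GB)
150 GB → tape 11 (remaining 50 GB)
85 GB → tape 12 (remaining 115 GB)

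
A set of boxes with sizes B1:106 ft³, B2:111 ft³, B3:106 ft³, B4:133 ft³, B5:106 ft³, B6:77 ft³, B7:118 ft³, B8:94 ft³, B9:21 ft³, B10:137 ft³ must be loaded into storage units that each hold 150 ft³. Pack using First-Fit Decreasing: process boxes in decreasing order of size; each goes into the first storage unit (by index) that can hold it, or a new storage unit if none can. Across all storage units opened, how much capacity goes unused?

341

Sorted descending: 137, 133, 118, 111, 106, 106, 106, 94, 77, 21.
137 ft³ → storage unit 1 (remaining 13 ft³)
133 ft³ → storage unit 2 (remaining 17 ft³)
118 ft³ → storage unit 3 (remaining 32 ft³)
111 ft³ → storage unit 4 (remaining 39 ft³)
106 ft³ → storage unit 5 (remaining 44 ft³)
106 ft³ → storage unit 6 (remaining 44 ft³)
106 ft³ → storage unit 7 (remaining 44 ft³)
94 ft³ → storage unit 8 (remaining 56 ft³)
77 ft³ → storage unit 9 (remaining 73 ft³)
21 ft³ → storage unit 3 (remaining 11 ft³)
9 storage units × 150 ft³ = 1350 ft³; used 1009 ft³; unused 341 ft³.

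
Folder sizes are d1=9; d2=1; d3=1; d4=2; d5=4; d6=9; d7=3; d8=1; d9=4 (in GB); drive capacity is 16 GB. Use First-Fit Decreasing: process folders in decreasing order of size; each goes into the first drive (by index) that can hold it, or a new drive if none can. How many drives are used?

Sorted descending: 9, 9, 4, 4, 3, 2, 1, 1, 1.
drive 1: place 9 GB, 7 GB left
drive 2: place 9 GB, 7 GB left
drive 1: place 4 GB, 3 GB left
drive 2: place 4 GB, 3 GB left
drive 1: place 3 GB, 0 GB left
drive 2: place 2 GB, 1 GB left
drive 2: place 1 GB, 0 GB left
drive 3: place 1 GB, 15 GB left
drive 3: place 1 GB, 14 GB left
Final drives: [9,4,3] [9,4,2,1] [1,1].

3 drives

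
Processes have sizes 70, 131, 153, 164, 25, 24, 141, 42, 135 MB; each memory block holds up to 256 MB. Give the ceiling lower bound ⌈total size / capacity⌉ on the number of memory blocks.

4

Total size = 70 + 131 + 153 + 164 + 25 + 24 + 141 + 42 + 135 = 885 MB.
⌈885 / 256⌉ = 4.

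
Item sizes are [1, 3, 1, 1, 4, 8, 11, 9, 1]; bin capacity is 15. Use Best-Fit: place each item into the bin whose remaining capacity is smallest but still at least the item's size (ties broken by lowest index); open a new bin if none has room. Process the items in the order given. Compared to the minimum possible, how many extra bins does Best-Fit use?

1

Best-Fit: [1,3,1,1,4] [8] [11,1] [9] → 4 bins.
Total size 39; any packing needs at least ⌈39/15⌉ = 3 bins.
An optimal packing achieves that bound: [11,4] [9,3,1,1,1] [8,1] → 3 bins.
Excess: 4 − 3 = 1.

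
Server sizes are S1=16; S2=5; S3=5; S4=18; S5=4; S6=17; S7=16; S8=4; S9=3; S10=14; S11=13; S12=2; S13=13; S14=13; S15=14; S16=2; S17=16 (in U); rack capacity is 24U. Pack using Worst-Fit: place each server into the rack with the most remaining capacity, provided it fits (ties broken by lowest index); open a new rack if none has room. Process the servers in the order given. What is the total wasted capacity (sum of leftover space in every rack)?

Put S1 (16U) in rack 1; 8U remain.
Put S2 (5U) in rack 1; 3U remain.
Put S3 (5U) in rack 2; 19U remain.
Put S4 (18U) in rack 2; 1U remain.
Put S5 (4U) in rack 3; 20U remain.
Put S6 (17U) in rack 3; 3U remain.
Put S7 (16U) in rack 4; 8U remain.
Put S8 (4U) in rack 4; 4U remain.
Put S9 (3U) in rack 4; 1U remain.
Put S10 (14U) in rack 5; 10U remain.
Put S11 (13U) in rack 6; 11U remain.
Put S12 (2U) in rack 6; 9U remain.
Put S13 (13U) in rack 7; 11U remain.
Put S14 (13U) in rack 8; 11U remain.
Put S15 (14U) in rack 9; 10U remain.
Put S16 (2U) in rack 7; 9U remain.
Put S17 (16U) in rack 10; 8U remain.
10 racks × 24U = 240U; used 175U; unused 65U.

65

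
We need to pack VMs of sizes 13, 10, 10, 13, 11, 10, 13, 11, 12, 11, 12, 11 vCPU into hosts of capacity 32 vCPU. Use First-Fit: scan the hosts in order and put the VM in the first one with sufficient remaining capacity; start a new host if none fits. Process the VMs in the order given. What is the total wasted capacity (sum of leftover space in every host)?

55

13 vCPU → host 1 (remaining 19 vCPU)
10 vCPU → host 1 (remaining 9 vCPU)
10 vCPU → host 2 (remaining 22 vCPU)
13 vCPU → host 2 (remaining 9 vCPU)
11 vCPU → host 3 (remaining 21 vCPU)
10 vCPU → host 3 (remaining 11 vCPU)
13 vCPU → host 4 (remaining 19 vCPU)
11 vCPU → host 3 (remaining 0 vCPU)
12 vCPU → host 4 (remaining 7 vCPU)
11 vCPU → host 5 (remaining 21 vCPU)
12 vCPU → host 5 (remaining 9 vCPU)
11 vCPU → host 6 (remaining 21 vCPU)
6 hosts × 32 vCPU = 192 vCPU; used 137 vCPU; unused 55 vCPU.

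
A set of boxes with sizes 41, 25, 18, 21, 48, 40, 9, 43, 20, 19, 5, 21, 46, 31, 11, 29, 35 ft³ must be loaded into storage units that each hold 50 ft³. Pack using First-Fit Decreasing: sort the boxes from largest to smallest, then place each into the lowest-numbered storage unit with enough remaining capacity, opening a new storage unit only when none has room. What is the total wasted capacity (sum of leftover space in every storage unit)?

Sorted descending: 48, 46, 43, 41, 40, 35, 31, 29, 25, 21, 21, 20, 19, 18, 11, 9, 5.
48 ft³ → storage unit 1 (remaining 2 ft³)
46 ft³ → storage unit 2 (remaining 4 ft³)
43 ft³ → storage unit 3 (remaining 7 ft³)
41 ft³ → storage unit 4 (remaining 9 ft³)
40 ft³ → storage unit 5 (remaining 10 ft³)
35 ft³ → storage unit 6 (remaining 15 ft³)
31 ft³ → storage unit 7 (remaining 19 ft³)
29 ft³ → storage unit 8 (remaining 21 ft³)
25 ft³ → storage unit 9 (remaining 25 ft³)
21 ft³ → storage unit 8 (remaining 0 ft³)
21 ft³ → storage unit 9 (remaining 4 ft³)
20 ft³ → storage unit 10 (remaining 30 ft³)
19 ft³ → storage unit 7 (remaining 0 ft³)
18 ft³ → storage unit 10 (remaining 12 ft³)
11 ft³ → storage unit 6 (remaining 4 ft³)
9 ft³ → storage unit 4 (remaining 0 ft³)
5 ft³ → storage unit 3 (remaining 2 ft³)
10 storage units × 50 ft³ = 500 ft³; used 462 ft³; unused 38 ft³.

38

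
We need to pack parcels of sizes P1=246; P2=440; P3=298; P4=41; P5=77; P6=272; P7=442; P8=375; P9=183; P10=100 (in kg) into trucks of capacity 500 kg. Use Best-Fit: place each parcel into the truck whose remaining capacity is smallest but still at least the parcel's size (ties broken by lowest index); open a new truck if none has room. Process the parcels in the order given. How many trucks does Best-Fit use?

6 trucks

P1 (246 kg) → truck 1 (remaining 254 kg)
P2 (440 kg) → truck 2 (remaining 60 kg)
P3 (298 kg) → truck 3 (remaining 202 kg)
P4 (41 kg) → truck 2 (remaining 19 kg)
P5 (77 kg) → truck 3 (remaining 125 kg)
P6 (272 kg) → truck 4 (remaining 228 kg)
P7 (442 kg) → truck 5 (remaining 58 kg)
P8 (375 kg) → truck 6 (remaining 125 kg)
P9 (183 kg) → truck 4 (remaining 45 kg)
P10 (100 kg) → truck 3 (remaining 25 kg)
Final trucks: [246] [440,41] [298,77,100] [272,183] [442] [375].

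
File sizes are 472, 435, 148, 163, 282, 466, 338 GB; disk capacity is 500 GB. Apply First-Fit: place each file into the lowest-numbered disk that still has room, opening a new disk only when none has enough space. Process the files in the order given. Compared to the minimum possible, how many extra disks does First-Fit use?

1

First-Fit: [472] [435] [148,163] [282] [466] [338] → 6 disks.
Total size 2304 GB; any packing needs at least ⌈2304/500⌉ = 5 disks.
An optimal packing achieves that bound: [472] [466] [435] [338,148] [282,163] → 5 disks.
Excess: 6 − 5 = 1.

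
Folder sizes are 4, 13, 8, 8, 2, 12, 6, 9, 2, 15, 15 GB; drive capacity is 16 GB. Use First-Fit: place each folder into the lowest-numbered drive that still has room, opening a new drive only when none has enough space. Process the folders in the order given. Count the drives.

drive 1: place 4 GB, 12 GB left
drive 2: place 13 GB, 3 GB left
drive 1: place 8 GB, 4 GB left
drive 3: place 8 GB, 8 GB left
drive 1: place 2 GB, 2 GB left
drive 4: place 12 GB, 4 GB left
drive 3: place 6 GB, 2 GB left
drive 5: place 9 GB, 7 GB left
drive 1: place 2 GB, 0 GB left
drive 6: place 15 GB, 1 GB left
drive 7: place 15 GB, 1 GB left
Final drives: [4,8,2,2] [13] [8,6] [12] [9] [15] [15].

7 drives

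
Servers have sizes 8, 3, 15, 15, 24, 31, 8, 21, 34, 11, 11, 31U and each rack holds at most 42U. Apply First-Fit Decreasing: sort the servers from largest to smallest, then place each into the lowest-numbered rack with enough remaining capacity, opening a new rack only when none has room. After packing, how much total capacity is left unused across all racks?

40

Sorted descending: 34, 31, 31, 24, 21, 15, 15, 11, 11, 8, 8, 3.
34U → rack 1 (remaining 8U)
31U → rack 2 (remaining 11U)
31U → rack 3 (remaining 11U)
24U → rack 4 (remaining 18U)
21U → rack 5 (remaining 21U)
15U → rack 4 (remaining 3U)
15U → rack 5 (remaining 6U)
11U → rack 2 (remaining 0U)
11U → rack 3 (remaining 0U)
8U → rack 1 (remaining 0U)
8U → rack 6 (remaining 34U)
3U → rack 4 (remaining 0U)
6 racks × 42U = 252U; used 212U; unused 40U.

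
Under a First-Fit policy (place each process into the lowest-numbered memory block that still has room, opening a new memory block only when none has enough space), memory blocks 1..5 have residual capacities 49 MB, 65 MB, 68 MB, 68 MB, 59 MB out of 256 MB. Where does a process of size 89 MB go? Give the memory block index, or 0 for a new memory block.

No memory block has ≥ 89 MB free, so a new memory block is opened.

0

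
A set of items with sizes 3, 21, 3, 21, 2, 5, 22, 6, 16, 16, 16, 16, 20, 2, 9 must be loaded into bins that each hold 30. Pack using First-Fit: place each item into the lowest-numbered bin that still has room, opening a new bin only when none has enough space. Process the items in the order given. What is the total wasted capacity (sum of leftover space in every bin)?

bin 1: place 3, 27 left
bin 1: place 21, 6 left
bin 1: place 3, 3 left
bin 2: place 21, 9 left
bin 1: place 2, 1 left
bin 2: place 5, 4 left
bin 3: place 22, 8 left
bin 3: place 6, 2 left
bin 4: place 16, 14 left
bin 5: place 16, 14 left
bin 6: place 16, 14 left
bin 7: place 16, 14 left
bin 8: place 20, 10 left
bin 2: place 2, 2 left
bin 4: place 9, 5 left
8 bins × 30 = 240; used 178; unused 62.

62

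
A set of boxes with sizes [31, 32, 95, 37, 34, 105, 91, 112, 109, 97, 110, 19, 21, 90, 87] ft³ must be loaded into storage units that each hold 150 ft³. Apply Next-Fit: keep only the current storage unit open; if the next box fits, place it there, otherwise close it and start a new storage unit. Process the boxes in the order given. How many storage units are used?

storage unit 1: place 31 ft³, 119 ft³ left
storage unit 1: place 32 ft³, 87 ft³ left
storage unit 2: place 95 ft³, 55 ft³ left
storage unit 2: place 37 ft³, 18 ft³ left
storage unit 3: place 34 ft³, 116 ft³ left
storage unit 3: place 105 ft³, 11 ft³ left
storage unit 4: place 91 ft³, 59 ft³ left
storage unit 5: place 112 ft³, 38 ft³ left
storage unit 6: place 109 ft³, 41 ft³ left
storage unit 7: place 97 ft³, 53 ft³ left
storage unit 8: place 110 ft³, 40 ft³ left
storage unit 8: place 19 ft³, 21 ft³ left
storage unit 8: place 21 ft³, 0 ft³ left
storage unit 9: place 90 ft³, 60 ft³ left
storage unit 10: place 87 ft³, 63 ft³ left

10 storage units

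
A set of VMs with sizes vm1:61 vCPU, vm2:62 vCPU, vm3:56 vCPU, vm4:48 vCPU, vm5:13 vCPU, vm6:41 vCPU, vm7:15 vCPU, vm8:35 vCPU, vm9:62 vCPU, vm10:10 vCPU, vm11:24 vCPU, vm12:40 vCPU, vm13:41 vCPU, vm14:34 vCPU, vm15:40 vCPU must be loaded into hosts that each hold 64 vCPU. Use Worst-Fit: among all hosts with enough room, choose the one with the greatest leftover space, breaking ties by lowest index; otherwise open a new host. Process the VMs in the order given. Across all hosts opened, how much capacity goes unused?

122

host 1: place vm1 (61 vCPU), 3 vCPU left
host 2: place vm2 (62 vCPU), 2 vCPU left
host 3: place vm3 (56 vCPU), 8 vCPU left
host 4: place vm4 (48 vCPU), 16 vCPU left
host 4: place vm5 (13 vCPU), 3 vCPU left
host 5: place vm6 (41 vCPU), 23 vCPU left
host 5: place vm7 (15 vCPU), 8 vCPU left
host 6: place vm8 (35 vCPU), 29 vCPU left
host 7: place vm9 (62 vCPU), 2 vCPU left
host 6: place vm10 (10 vCPU), 19 vCPU left
host 8: place vm11 (24 vCPU), 40 vCPU left
host 8: place vm12 (40 vCPU), 0 vCPU left
host 9: place vm13 (41 vCPU), 23 vCPU left
host 10: place vm14 (34 vCPU), 30 vCPU left
host 11: place vm15 (40 vCPU), 24 vCPU left
11 hosts × 64 vCPU = 704 vCPU; used 582 vCPU; unused 122 vCPU.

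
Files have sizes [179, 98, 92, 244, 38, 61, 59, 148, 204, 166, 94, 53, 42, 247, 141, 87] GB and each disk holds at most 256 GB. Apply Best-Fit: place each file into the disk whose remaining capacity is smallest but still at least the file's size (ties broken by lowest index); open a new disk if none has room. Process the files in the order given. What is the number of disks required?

9 disks

disk 1: place 179 GB, 77 GB left
disk 2: place 98 GB, 158 GB left
disk 2: place 92 GB, 66 GB left
disk 3: place 244 GB, 12 GB left
disk 2: place 38 GB, 28 GB left
disk 1: place 61 GB, 16 GB left
disk 4: place 59 GB, 197 GB left
disk 4: place 148 GB, 49 GB left
disk 5: place 204 GB, 52 GB left
disk 6: place 166 GB, 90 GB left
disk 7: place 94 GB, 162 GB left
disk 6: place 53 GB, 37 GB left
disk 4: place 42 GB, 7 GB left
disk 8: place 247 GB, 9 GB left
disk 7: place 141 GB, 21 GB left
disk 9: place 87 GB, 169 GB left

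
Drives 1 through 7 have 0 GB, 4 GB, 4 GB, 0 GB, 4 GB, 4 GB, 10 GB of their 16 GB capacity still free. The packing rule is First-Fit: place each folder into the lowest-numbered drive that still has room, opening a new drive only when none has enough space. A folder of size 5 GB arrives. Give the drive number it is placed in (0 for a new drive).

Drives with room: drive 7 (10 GB).
The first with room is drive 7.

7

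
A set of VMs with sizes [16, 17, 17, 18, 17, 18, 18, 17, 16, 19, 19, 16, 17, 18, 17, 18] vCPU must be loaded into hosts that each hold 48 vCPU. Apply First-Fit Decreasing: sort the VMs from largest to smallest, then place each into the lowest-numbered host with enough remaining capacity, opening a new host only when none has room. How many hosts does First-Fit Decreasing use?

Sorted descending: 19, 19, 18, 18, 18, 18, 18, 17, 17, 17, 17, 17, 17, 16, 16, 16.
Put 19 vCPU in host 1; 29 vCPU remain.
Put 19 vCPU in host 1; 10 vCPU remain.
Put 18 vCPU in host 2; 30 vCPU remain.
Put 18 vCPU in host 2; 12 vCPU remain.
Put 18 vCPU in host 3; 30 vCPU remain.
Put 18 vCPU in host 3; 12 vCPU remain.
Put 18 vCPU in host 4; 30 vCPU remain.
Put 17 vCPU in host 4; 13 vCPU remain.
Put 17 vCPU in host 5; 31 vCPU remain.
Put 17 vCPU in host 5; 14 vCPU remain.
Put 17 vCPU in host 6; 31 vCPU remain.
Put 17 vCPU in host 6; 14 vCPU remain.
Put 17 vCPU in host 7; 31 vCPU remain.
Put 16 vCPU in host 7; 15 vCPU remain.
Put 16 vCPU in host 8; 32 vCPU remain.
Put 16 vCPU in host 8; 16 vCPU remain.
Final hosts: [19,19] [18,18] [18,18] [18,17] [17,17] [17,17] [17,16] [16,16].

8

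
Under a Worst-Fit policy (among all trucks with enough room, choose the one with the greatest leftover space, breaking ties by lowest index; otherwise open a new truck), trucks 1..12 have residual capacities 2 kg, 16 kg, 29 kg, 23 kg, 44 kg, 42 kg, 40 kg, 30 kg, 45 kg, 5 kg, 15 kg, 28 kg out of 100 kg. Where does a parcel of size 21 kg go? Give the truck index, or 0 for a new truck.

Trucks with room: truck 3 (29 kg), truck 4 (23 kg), truck 5 (44 kg), truck 6 (42 kg), truck 7 (40 kg), truck 8 (30 kg), truck 9 (45 kg), truck 12 (28 kg).
Most room is truck 9 with 45 kg free.

9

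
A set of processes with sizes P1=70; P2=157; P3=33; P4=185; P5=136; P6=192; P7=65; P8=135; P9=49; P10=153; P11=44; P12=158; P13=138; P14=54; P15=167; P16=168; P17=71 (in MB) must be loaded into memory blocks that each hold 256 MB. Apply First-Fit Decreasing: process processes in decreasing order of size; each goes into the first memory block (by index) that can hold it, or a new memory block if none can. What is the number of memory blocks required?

Sorted descending: 192, 185, 168, 167, 158, 157, 153, 138, 136, 135, 71, 70, 65, 54, 49, 44, 33.
Put 192 MB in memory block 1; 64 MB remain.
Put 185 MB in memory block 2; 71 MB remain.
Put 168 MB in memory block 3; 88 MB remain.
Put 167 MB in memory block 4; 89 MB remain.
Put 158 MB in memory block 5; 98 MB remain.
Put 157 MB in memory block 6; 99 MB remain.
Put 153 MB in memory block 7; 103 MB remain.
Put 138 MB in memory block 8; 118 MB remain.
Put 136 MB in memory block 9; 120 MB remain.
Put 135 MB in memory block 10; 121 MB remain.
Put 71 MB in memory block 2; 0 MB remain.
Put 70 MB in memory block 3; 18 MB remain.
Put 65 MB in memory block 4; 24 MB remain.
Put 54 MB in memory block 1; 10 MB remain.
Put 49 MB in memory block 5; 49 MB remain.
Put 44 MB in memory block 5; 5 MB remain.
Put 33 MB in memory block 6; 66 MB remain.
Final memory blocks: [192,54] [185,71] [168,70] [167,65] [158,49,44] [157,33] [153] [138] [136] [135].

10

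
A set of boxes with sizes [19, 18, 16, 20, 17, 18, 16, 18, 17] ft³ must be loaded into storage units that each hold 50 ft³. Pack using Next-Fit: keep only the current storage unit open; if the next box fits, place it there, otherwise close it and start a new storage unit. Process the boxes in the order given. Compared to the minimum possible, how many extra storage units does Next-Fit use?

1

Next-Fit: [19,18] [16,20] [17,18] [16,18] [17] → 5 storage units.
Total size 159 ft³; any packing needs at least ⌈159/50⌉ = 4 storage units.
An optimal packing achieves that bound: [20,19] [18,18] [18,17] [17,16,16] → 4 storage units.
Excess: 5 − 4 = 1.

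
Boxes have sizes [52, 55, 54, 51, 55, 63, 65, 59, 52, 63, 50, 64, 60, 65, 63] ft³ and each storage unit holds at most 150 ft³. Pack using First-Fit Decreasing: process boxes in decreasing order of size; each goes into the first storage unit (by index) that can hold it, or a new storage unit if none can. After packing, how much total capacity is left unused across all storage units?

329

Sorted descending: 65, 65, 64, 63, 63, 63, 60, 59, 55, 55, 54, 52, 52, 51, 50.
storage unit 1: place 65 ft³, 85 ft³ left
storage unit 1: place 65 ft³, 20 ft³ left
storage unit 2: place 64 ft³, 86 ft³ left
storage unit 2: place 63 ft³, 23 ft³ left
storage unit 3: place 63 ft³, 87 ft³ left
storage unit 3: place 63 ft³, 24 ft³ left
storage unit 4: place 60 ft³, 90 ft³ left
storage unit 4: place 59 ft³, 31 ft³ left
storage unit 5: place 55 ft³, 95 ft³ left
storage unit 5: place 55 ft³, 40 ft³ left
storage unit 6: place 54 ft³, 96 ft³ left
storage unit 6: place 52 ft³, 44 ft³ left
storage unit 7: place 52 ft³, 98 ft³ left
storage unit 7: place 51 ft³, 47 ft³ left
storage unit 8: place 50 ft³, 100 ft³ left
8 storage units × 150 ft³ = 1200 ft³; used 871 ft³; unused 329 ft³.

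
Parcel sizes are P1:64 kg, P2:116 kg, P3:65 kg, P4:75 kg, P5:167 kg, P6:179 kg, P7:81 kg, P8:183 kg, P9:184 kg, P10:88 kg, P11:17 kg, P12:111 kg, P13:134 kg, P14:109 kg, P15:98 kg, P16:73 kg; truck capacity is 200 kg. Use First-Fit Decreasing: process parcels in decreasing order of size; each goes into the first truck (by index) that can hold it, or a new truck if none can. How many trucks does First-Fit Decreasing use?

10

Sorted descending: 184, 183, 179, 167, 134, 116, 111, 109, 98, 88, 81, 75, 73, 65, 64, 17.
184 kg → truck 1 (remaining 16 kg)
183 kg → truck 2 (remaining 17 kg)
179 kg → truck 3 (remaining 21 kg)
167 kg → truck 4 (remaining 33 kg)
134 kg → truck 5 (remaining 66 kg)
116 kg → truck 6 (remaining 84 kg)
111 kg → truck 7 (remaining 89 kg)
109 kg → truck 8 (remaining 91 kg)
98 kg → truck 9 (remaining 102 kg)
88 kg → truck 7 (remaining 1 kg)
81 kg → truck 6 (remaining 3 kg)
75 kg → truck 8 (remaining 16 kg)
73 kg → truck 9 (remaining 29 kg)
65 kg → truck 5 (remaining 1 kg)
64 kg → truck 10 (remaining 136 kg)
17 kg → truck 2 (remaining 0 kg)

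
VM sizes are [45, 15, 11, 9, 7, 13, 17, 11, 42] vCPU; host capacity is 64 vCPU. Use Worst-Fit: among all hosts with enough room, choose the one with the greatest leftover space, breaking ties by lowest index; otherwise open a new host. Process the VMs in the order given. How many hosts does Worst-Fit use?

host 1: place 45 vCPU, 19 vCPU left
host 1: place 15 vCPU, 4 vCPU left
host 2: place 11 vCPU, 53 vCPU left
host 2: place 9 vCPU, 44 vCPU left
host 2: place 7 vCPU, 37 vCPU left
host 2: place 13 vCPU, 24 vCPU left
host 2: place 17 vCPU, 7 vCPU left
host 3: place 11 vCPU, 53 vCPU left
host 3: place 42 vCPU, 11 vCPU left

3 hosts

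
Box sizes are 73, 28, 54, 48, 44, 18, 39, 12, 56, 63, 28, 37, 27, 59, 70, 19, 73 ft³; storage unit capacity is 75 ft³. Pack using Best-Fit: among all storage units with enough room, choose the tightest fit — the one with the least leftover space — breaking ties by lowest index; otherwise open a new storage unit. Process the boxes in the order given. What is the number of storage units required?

storage unit 1: place 73 ft³, 2 ft³ left
storage unit 2: place 28 ft³, 47 ft³ left
storage unit 3: place 54 ft³, 21 ft³ left
storage unit 4: place 48 ft³, 27 ft³ left
storage unit 2: place 44 ft³, 3 ft³ left
storage unit 3: place 18 ft³, 3 ft³ left
storage unit 5: place 39 ft³, 36 ft³ left
storage unit 4: place 12 ft³, 15 ft³ left
storage unit 6: place 56 ft³, 19 ft³ left
storage unit 7: place 63 ft³, 12 ft³ left
storage unit 5: place 28 ft³, 8 ft³ left
storage unit 8: place 37 ft³, 38 ft³ left
storage unit 8: place 27 ft³, 11 ft³ left
storage unit 9: place 59 ft³, 16 ft³ left
storage unit 10: place 70 ft³, 5 ft³ left
storage unit 6: place 19 ft³, 0 ft³ left
storage unit 11: place 73 ft³, 2 ft³ left

11 storage units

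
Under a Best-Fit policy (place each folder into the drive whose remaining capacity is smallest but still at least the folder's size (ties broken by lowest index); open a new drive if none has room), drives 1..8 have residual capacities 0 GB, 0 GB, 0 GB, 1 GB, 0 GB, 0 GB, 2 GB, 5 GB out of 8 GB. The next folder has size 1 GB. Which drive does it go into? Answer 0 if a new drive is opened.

Drives with room: drive 4 (1 GB), drive 7 (2 GB), drive 8 (5 GB).
Tightest fit is drive 4 with 1 GB free.

4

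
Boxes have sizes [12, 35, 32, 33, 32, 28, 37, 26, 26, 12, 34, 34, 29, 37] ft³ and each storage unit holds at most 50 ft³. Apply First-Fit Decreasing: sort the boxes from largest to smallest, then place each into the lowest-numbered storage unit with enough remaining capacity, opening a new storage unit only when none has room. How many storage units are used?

12 storage units

Sorted descending: 37, 37, 35, 34, 34, 33, 32, 32, 29, 28, 26, 26, 12, 12.
storage unit 1: place 37 ft³, 13 ft³ left
storage unit 2: place 37 ft³, 13 ft³ left
storage unit 3: place 35 ft³, 15 ft³ left
storage unit 4: place 34 ft³, 16 ft³ left
storage unit 5: place 34 ft³, 16 ft³ left
storage unit 6: place 33 ft³, 17 ft³ left
storage unit 7: place 32 ft³, 18 ft³ left
storage unit 8: place 32 ft³, 18 ft³ left
storage unit 9: place 29 ft³, 21 ft³ left
storage unit 10: place 28 ft³, 22 ft³ left
storage unit 11: place 26 ft³, 24 ft³ left
storage unit 12: place 26 ft³, 24 ft³ left
storage unit 1: place 12 ft³, 1 ft³ left
storage unit 2: place 12 ft³, 1 ft³ left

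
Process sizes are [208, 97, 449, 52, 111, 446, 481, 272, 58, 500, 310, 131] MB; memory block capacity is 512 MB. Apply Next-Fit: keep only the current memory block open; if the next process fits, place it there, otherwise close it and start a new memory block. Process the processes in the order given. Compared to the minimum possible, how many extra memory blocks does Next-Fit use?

1

Next-Fit: [208,97] [449,52] [111] [446] [481] [272,58] [500] [310,131] → 8 memory blocks.
Total size 3115 MB; any packing needs at least ⌈3115/512⌉ = 7 memory blocks.
An optimal packing achieves that bound: [500] [481] [449,58] [446,52] [310,131] [272,208] [111,97] → 7 memory blocks.
Excess: 8 − 7 = 1.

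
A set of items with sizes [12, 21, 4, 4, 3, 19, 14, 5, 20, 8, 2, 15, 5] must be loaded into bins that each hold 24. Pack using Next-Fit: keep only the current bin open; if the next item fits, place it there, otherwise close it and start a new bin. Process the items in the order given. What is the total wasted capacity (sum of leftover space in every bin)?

12 → bin 1 (remaining 12)
21 → bin 2 (remaining 3)
4 → bin 3 (remaining 20)
4 → bin 3 (remaining 16)
3 → bin 3 (remaining 13)
19 → bin 4 (remaining 5)
14 → bin 5 (remaining 10)
5 → bin 5 (remaining 5)
20 → bin 6 (remaining 4)
8 → bin 7 (remaining 16)
2 → bin 7 (remaining 14)
15 → bin 8 (remaining 9)
5 → bin 8 (remaining 4)
8 bins × 24 = 192; used 132; unused 60.

60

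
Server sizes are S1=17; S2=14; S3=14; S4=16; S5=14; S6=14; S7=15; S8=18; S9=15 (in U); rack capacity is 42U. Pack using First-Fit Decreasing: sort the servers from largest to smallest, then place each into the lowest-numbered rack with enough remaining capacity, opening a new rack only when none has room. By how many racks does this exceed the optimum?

First-Fit Decreasing: [18,17] [16,15] [15,14] [14,14,14] → 4 racks.
Total size 137U; any packing needs at least ⌈137/42⌉ = 4 racks.
So 4 is already optimal.

0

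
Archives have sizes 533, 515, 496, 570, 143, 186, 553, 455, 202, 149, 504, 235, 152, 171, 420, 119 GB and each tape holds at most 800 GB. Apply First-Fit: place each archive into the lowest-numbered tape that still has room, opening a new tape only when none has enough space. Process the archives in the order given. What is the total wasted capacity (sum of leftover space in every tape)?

997

tape 1: place 533 GB, 267 GB left
tape 2: place 515 GB, 285 GB left
tape 3: place 496 GB, 304 GB left
tape 4: place 570 GB, 230 GB left
tape 1: place 143 GB, 124 GB left
tape 2: place 186 GB, 99 GB left
tape 5: place 553 GB, 247 GB left
tape 6: place 455 GB, 345 GB left
tape 3: place 202 GB, 102 GB left
tape 4: place 149 GB, 81 GB left
tape 7: place 504 GB, 296 GB left
tape 5: place 235 GB, 12 GB left
tape 6: place 152 GB, 193 GB left
tape 6: place 171 GB, 22 GB left
tape 8: place 420 GB, 380 GB left
tape 1: place 119 GB, 5 GB left
8 tapes × 800 GB = 6400 GB; used 5403 GB; unused 997 GB.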